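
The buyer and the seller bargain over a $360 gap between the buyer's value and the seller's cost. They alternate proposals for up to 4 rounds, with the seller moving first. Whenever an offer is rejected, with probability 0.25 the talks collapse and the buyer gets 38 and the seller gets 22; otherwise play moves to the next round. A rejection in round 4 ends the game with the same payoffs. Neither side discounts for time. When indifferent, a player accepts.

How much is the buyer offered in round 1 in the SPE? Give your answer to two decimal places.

By backward induction:
Round 4 (the buyer proposes): the seller gets 22 if talks fail, so the buyer offers 22 and keeps 338.
Round 3 (the seller proposes): rejecting gives the buyer an expected 0.75 × 338 + 0.25 × 38 = 263. The seller offers 263 and keeps 360 − 263 = 97.
Round 2 (the buyer proposes): rejecting gives the seller an expected 0.75 × 97 + 0.25 × 22 = 78.25; the buyer offers that and keeps 281.75.
Round 1 (the seller proposes): rejecting gives the buyer an expected 0.75 × 281.75 + 0.25 × 38 = 220.8125. The seller offers 220.8125 and keeps 360 − 220.8125 = 139.1875.

220.81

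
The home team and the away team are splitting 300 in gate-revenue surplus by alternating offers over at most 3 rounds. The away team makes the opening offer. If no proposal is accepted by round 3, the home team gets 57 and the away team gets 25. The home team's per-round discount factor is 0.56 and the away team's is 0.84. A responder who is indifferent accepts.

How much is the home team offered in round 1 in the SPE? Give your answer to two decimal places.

Round 3 (the away team proposes): the home team gets 57 if talks fail, so the away team offers 57 and keeps 243.
Round 2 (the home team proposes): the away team can get 243 next round, worth 0.84 × 243 = 204.12 now; the home team offers that and keeps 95.88.
Round 1 (the away team proposes): the home team can get 95.88 next round, worth 0.56 × 95.88 = 53.6928 now; the away team offers that and keeps 246.3072.

53.69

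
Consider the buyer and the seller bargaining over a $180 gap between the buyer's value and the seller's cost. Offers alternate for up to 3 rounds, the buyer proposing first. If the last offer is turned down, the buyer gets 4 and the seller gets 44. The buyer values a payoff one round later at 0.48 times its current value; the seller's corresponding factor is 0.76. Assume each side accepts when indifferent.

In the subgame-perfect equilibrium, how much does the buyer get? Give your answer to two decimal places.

By backward induction:
Round 3 (the buyer proposes): the seller gets 44 if talks fail, so the buyer offers 44 and keeps 136.
Round 2 (the seller proposes): the buyer can get 136 next round, worth 0.48 × 136 = 65.28 now. The seller offers 65.28 and keeps 180 − 65.28 = 114.72.
Round 1 (the buyer proposes): the seller can get 114.72 next round, worth 0.76 × 114.72 = 87.1872 now. The buyer offers 87.1872 and keeps 180 − 87.1872 = 92.8128.

92.81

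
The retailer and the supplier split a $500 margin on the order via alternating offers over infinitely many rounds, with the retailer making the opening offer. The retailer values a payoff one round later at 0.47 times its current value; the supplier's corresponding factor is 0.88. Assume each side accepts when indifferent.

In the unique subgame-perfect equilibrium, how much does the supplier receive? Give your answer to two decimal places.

397.68

In a stationary SPE each proposer offers the other exactly their discounted continuation value.
If the retailer keeps x when proposing and the supplier keeps y when proposing, then x = 500 − 0.88y and y = 500 − 0.47x.
Solving: x = 500(1 − 0.88) / (1 − 0.47·0.88) = 60 / 0.5864 ≈ 102.3192.
The supplier gets 500 − 102.3192 ≈ 397.6808.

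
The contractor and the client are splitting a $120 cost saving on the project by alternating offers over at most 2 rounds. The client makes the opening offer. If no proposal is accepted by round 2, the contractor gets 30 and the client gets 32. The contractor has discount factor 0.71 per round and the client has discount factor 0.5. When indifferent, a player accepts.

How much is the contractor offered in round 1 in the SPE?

62.48

Round 2 (the contractor proposes): the client gets 32 if talks fail, so the contractor offers 32 and keeps 88.
Round 1 (the client proposes): the contractor can get 88 next round, worth 0.71 × 88 = 62.48 now. The client offers 62.48 and keeps 120 − 62.48 = 57.52.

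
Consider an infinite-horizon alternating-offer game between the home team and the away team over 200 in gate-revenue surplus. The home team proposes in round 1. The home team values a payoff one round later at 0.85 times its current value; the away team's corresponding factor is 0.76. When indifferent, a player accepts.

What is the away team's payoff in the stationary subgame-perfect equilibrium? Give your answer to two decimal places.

64.41

Let x be the home team's share when the home team proposes and y be the away team's share when the away team proposes.
The away team accepts iff offered ≥ 0.76·y, so x = 200 − 0.76y. Symmetrically y = 200 − 0.85x.
Substituting: x = 200 − 0.76(200 − 0.85x), giving x(1 − 0.85·0.76) = 200(1 − 0.76).
So x = 200 × 0.24 / 0.354 ≈ 135.5932, and the away team receives 200 − x ≈ 64.4068.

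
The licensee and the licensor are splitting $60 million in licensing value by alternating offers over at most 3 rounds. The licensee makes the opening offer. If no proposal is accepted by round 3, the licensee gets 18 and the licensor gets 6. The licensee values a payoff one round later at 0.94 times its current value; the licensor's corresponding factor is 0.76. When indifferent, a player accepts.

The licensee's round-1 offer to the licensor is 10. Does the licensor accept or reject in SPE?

Round 3 (the licensee proposes): the licensor gets 6 if talks fail, so the licensee offers 6 and keeps 54.
Round 2 (the licensor proposes): the licensee can get 54 next round, worth 0.94 × 54 = 50.76 now, so the licensor offers 50.76, keeping 9.24.
So by rejecting in round 1, the licensor gets 9.24 next round, worth 0.76 × 9.24 = 7.0224 now.
Offer 10 ≥ 7.0224, so the licensor accepts.

Accept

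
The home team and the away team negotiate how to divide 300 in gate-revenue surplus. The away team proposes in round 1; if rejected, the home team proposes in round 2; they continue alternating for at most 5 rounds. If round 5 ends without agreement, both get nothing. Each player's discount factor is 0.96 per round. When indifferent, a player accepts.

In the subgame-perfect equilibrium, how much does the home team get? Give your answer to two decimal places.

Work backward from the last round.
Round 5 (the away team proposes): the home team will accept anything ≥ 0, so the away team offers 0 and keeps 300.
Round 4 (the home team proposes): the away team can get 300 next round, worth 0.96 × 300 = 288 now; the home team offers that and keeps 12.
Round 3 (the away team proposes): the home team can get 12 next round, worth 0.96 × 12 = 11.52 now. The away team offers 11.52 and keeps 300 − 11.52 = 288.48.
Round 2 (the home team proposes): the away team can get 288.48 next round, worth 0.96 × 288.48 = 276.9408 now, so the home team offers 276.9408, keeping 23.0592.
Round 1 (the away team proposes): the home team can get 23.0592 next round, worth 0.96 × 23.0592 = 22.136832 now, so the away team offers 22.136832, keeping 277.863168.

22.14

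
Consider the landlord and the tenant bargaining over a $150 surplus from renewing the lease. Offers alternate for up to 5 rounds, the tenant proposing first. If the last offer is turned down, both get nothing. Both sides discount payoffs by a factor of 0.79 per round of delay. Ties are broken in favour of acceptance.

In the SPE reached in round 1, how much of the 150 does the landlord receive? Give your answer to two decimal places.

Round 5 (the tenant proposes): the landlord will accept anything ≥ 0, so the tenant offers 0 and keeps 150.
Round 4 (the landlord proposes): the tenant can get 150 next round, worth 0.79 × 150 = 118.5 now. The landlord offers 118.5 and keeps 150 − 118.5 = 31.5.
Round 3 (the tenant proposes): the landlord can get 31.5 next round, worth 0.79 × 31.5 = 24.885 now. The tenant offers 24.885 and keeps 150 − 24.885 = 125.115.
Round 2 (the landlord proposes): the tenant can get 125.115 next round, worth 0.79 × 125.115 = 98.84085 now, so the landlord offers 98.84085, keeping 51.15915.
Round 1 (the tenant proposes): the landlord can get 51.15915 next round, worth 0.79 × 51.15915 = 40.4157285 now; the tenant offers that and keeps 109.5842715.

40.42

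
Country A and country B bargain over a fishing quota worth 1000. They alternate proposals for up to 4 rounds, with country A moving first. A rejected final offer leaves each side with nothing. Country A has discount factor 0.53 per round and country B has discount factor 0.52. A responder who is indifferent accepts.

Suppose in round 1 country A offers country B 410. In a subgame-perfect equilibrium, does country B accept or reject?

Round 4 (country B proposes): country A will accept anything ≥ 0, so country B offers 0 and keeps 1000.
Round 3 (country A proposes): country B can get 1000 next round, worth 0.52 × 1000 = 520 now, so country A offers 520, keeping 480.
Round 2 (country B proposes): country A can get 480 next round, worth 0.53 × 480 = 254.4 now. Country B offers 254.4 and keeps 1000 − 254.4 = 745.6.
So by rejecting in round 1, country B gets 745.6 next round, worth 0.52 × 745.6 = 387.712 now.
Offer 410 ≥ 387.712, so country B accepts.

Accept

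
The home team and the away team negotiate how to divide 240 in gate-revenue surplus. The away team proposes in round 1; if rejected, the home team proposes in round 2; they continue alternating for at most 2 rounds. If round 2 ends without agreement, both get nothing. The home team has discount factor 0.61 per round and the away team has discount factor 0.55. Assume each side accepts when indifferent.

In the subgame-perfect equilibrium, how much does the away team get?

93.6

Round 2 (the home team proposes): rejection yields 0 for the away team; the home team offers 0 and keeps 240.
Round 1 (the away team proposes): the home team can get 240 next round, worth 0.61 × 240 = 146.4 now, so the away team offers 146.4, keeping 93.6.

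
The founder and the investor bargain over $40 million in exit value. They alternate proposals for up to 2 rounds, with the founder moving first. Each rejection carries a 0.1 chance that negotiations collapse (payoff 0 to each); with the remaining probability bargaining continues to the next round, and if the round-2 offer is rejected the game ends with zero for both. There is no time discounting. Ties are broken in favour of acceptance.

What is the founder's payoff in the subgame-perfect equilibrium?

4

Round 2 (the investor proposes): rejection yields 0 for the founder; the investor offers 0 and keeps 40.
Round 1 (the founder proposes): rejecting gives the investor an expected 0.9 × 40 = 36, so the founder offers 36, keeping 4.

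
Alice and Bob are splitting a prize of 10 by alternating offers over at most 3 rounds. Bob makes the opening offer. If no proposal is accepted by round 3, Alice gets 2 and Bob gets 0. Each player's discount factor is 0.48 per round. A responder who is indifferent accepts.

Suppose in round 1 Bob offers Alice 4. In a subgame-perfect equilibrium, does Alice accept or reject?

Accept

Round 3 (Bob proposes): Alice gets 2 if talks fail, so Bob offers 2 and keeps 8.
Round 2 (Alice proposes): Bob can get 8 next round, worth 0.48 × 8 = 3.84 now; Alice offers that and keeps 6.16.
So by rejecting in round 1, Alice gets 6.16 next round, worth 0.48 × 6.16 = 2.9568 now.
Offer 4 ≥ 2.9568, so Alice accepts.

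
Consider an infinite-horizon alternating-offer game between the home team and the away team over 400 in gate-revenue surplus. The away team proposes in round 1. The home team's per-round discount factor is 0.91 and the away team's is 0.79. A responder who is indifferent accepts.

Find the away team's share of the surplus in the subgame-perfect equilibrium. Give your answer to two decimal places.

128.07

In a stationary SPE each proposer offers the other exactly their discounted continuation value.
If the away team keeps x when proposing and the home team keeps y when proposing, then x = 400 − 0.91y and y = 400 − 0.79x.
Solving: x = 400(1 − 0.91) / (1 − 0.79·0.91) = 36 / 0.2811 ≈ 128.0683.
The home team gets 400 − 128.0683 ≈ 271.9317.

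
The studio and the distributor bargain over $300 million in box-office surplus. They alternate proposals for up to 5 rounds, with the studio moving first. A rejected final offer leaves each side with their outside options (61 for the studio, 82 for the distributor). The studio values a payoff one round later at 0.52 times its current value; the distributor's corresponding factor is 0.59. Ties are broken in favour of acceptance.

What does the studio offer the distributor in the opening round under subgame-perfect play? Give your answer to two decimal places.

118.74

Round 5 (the studio proposes): the distributor gets 82 if talks fail, so the studio offers 82 and keeps 218.
Round 4 (the distributor proposes): the studio can get 218 next round, worth 0.52 × 218 = 113.36 now. The distributor offers 113.36 and keeps 300 − 113.36 = 186.64.
Round 3 (the studio proposes): the distributor can get 186.64 next round, worth 0.59 × 186.64 = 110.1176 now; the studio offers that and keeps 189.8824.
Round 2 (the distributor proposes): the studio can get 189.8824 next round, worth 0.52 × 189.8824 = 98.738848 now. The distributor offers 98.738848 and keeps 300 − 98.738848 = 201.261152.
Round 1 (the studio proposes): the distributor can get 201.261152 next round, worth 0.59 × 201.261152 = 118.74407968 now. The studio offers 118.74407968 and keeps 300 − 118.74407968 = 181.25592032.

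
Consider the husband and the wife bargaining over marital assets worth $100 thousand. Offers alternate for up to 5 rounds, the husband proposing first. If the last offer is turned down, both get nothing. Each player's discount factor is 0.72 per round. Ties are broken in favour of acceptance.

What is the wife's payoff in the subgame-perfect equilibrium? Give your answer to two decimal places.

30.61

By backward induction:
Round 5 (the husband proposes): the wife will accept anything ≥ 0, so the husband offers 0 and keeps 100.
Round 4 (the wife proposes): the husband can get 100 next round, worth 0.72 × 100 = 72 now, so the wife offers 72, keeping 28.
Round 3 (the husband proposes): the wife can get 28 next round, worth 0.72 × 28 = 20.16 now. The husband offers 20.16 and keeps 100 − 20.16 = 79.84.
Round 2 (the wife proposes): the husband can get 79.84 next round, worth 0.72 × 79.84 = 57.4848 now. The wife offers 57.4848 and keeps 100 − 57.4848 = 42.5152.
Round 1 (the husband proposes): the wife can get 42.5152 next round, worth 0.72 × 42.5152 = 30.610944 now, so the husband offers 30.610944, keeping 69.389056.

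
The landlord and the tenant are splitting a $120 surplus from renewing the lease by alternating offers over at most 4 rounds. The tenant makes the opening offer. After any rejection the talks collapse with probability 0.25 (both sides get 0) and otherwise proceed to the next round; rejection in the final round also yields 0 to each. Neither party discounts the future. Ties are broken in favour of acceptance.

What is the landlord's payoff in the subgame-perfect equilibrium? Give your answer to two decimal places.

Round 4 (the landlord proposes): the tenant will accept anything ≥ 0, so the landlord offers 0 and keeps 120.
Round 3 (the tenant proposes): rejecting gives the landlord an expected 0.75 × 120 = 90; the tenant offers that and keeps 30.
Round 2 (the landlord proposes): rejecting gives the tenant an expected 0.75 × 30 = 22.5; the landlord offers that and keeps 97.5.
Round 1 (the tenant proposes): rejecting gives the landlord an expected 0.75 × 97.5 = 73.125, so the tenant offers 73.125, keeping 46.875.

73.13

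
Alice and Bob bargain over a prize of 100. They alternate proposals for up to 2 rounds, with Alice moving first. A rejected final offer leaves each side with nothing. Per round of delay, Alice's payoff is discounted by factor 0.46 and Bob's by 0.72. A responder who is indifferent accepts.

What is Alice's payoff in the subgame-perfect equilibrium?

Work backward from the last round.
Round 2 (Bob proposes): rejection yields 0 for Alice; Bob offers 0 and keeps 100.
Round 1 (Alice proposes): Bob can get 100 next round, worth 0.72 × 100 = 72 now; Alice offers that and keeps 28.

28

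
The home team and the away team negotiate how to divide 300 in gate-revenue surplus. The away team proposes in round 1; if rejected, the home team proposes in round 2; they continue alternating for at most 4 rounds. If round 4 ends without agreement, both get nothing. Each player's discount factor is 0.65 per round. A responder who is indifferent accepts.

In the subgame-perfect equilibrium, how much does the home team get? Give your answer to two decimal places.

150.64

Round 4 (the home team proposes): the away team will accept anything ≥ 0, so the home team offers 0 and keeps 300.
Round 3 (the away team proposes): the home team can get 300 next round, worth 0.65 × 300 = 195 now; the away team offers that and keeps 105.
Round 2 (the home team proposes): the away team can get 105 next round, worth 0.65 × 105 = 68.25 now, so the home team offers 68.25, keeping 231.75.
Round 1 (the away team proposes): the home team can get 231.75 next round, worth 0.65 × 231.75 = 150.6375 now; the away team offers that and keeps 149.3625.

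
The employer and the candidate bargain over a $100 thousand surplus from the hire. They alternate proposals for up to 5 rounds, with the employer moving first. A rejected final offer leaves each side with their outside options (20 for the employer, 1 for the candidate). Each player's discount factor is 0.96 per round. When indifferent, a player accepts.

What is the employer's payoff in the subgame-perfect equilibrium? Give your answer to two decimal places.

Round 5 (the employer proposes): the candidate gets 1 if talks fail, so the employer offers 1 and keeps 99.
Round 4 (the candidate proposes): the employer can get 99 next round, worth 0.96 × 99 = 95.04 now, so the candidate offers 95.04, keeping 4.96.
Round 3 (the employer proposes): the candidate can get 4.96 next round, worth 0.96 × 4.96 = 4.7616 now; the employer offers that and keeps 95.2384.
Round 2 (the candidate proposes): the employer can get 95.2384 next round, worth 0.96 × 95.2384 = 91.428864 now, so the candidate offers 91.428864, keeping 8.571136.
Round 1 (the employer proposes): the candidate can get 8.571136 next round, worth 0.96 × 8.571136 = 8.22829056 now; the employer offers that and keeps 91.77170944.

91.77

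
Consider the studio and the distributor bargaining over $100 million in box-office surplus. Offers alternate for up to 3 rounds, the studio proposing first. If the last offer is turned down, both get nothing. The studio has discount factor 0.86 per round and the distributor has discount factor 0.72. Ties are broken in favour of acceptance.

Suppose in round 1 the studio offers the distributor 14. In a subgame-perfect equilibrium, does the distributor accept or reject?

Round 3 (the studio proposes): rejection yields 0 for the distributor; the studio offers 0 and keeps 100.
Round 2 (the distributor proposes): the studio can get 100 next round, worth 0.86 × 100 = 86 now, so the distributor offers 86, keeping 14.
So by rejecting in round 1, the distributor gets 14 next round, worth 0.72 × 14 = 10.08 now.
Offer 14 ≥ 10.08, so the distributor accepts.

Accept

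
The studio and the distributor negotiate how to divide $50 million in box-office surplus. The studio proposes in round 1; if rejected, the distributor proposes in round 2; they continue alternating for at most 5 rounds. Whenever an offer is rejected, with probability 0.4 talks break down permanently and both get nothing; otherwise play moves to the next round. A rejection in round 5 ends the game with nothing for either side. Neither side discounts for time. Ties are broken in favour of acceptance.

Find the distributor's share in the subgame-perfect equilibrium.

By backward induction:
Round 5 (the studio proposes): the distributor will accept anything ≥ 0, so the studio offers 0 and keeps 50.
Round 4 (the distributor proposes): rejecting gives the studio an expected 0.6 × 50 = 30, so the distributor offers 30, keeping 20.
Round 3 (the studio proposes): rejecting gives the distributor an expected 0.6 × 20 = 12. The studio offers 12 and keeps 50 − 12 = 38.
Round 2 (the distributor proposes): rejecting gives the studio an expected 0.6 × 38 = 22.8, so the distributor offers 22.8, keeping 27.2.
Round 1 (the studio proposes): rejecting gives the distributor an expected 0.6 × 27.2 = 16.32, so the studio offers 16.32, keeping 33.68.

16.32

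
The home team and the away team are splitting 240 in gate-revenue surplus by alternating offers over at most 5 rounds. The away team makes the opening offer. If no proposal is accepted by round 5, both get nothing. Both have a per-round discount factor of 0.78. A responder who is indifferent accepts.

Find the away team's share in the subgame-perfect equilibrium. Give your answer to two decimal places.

173.76

Round 5 (the away team proposes): the home team will accept anything ≥ 0, so the away team offers 0 and keeps 240.
Round 4 (the home team proposes): the away team can get 240 next round, worth 0.78 × 240 = 187.2 now, so the home team offers 187.2, keeping 52.8.
Round 3 (the away team proposes): the home team can get 52.8 next round, worth 0.78 × 52.8 = 41.184 now, so the away team offers 41.184, keeping 198.816.
Round 2 (the home team proposes): the away team can get 198.816 next round, worth 0.78 × 198.816 = 155.07648 now, so the home team offers 155.07648, keeping 84.92352.
Round 1 (the away team proposes): the home team can get 84.92352 next round, worth 0.78 × 84.92352 = 66.2403456 now. The away team offers 66.2403456 and keeps 240 − 66.2403456 = 173.7596544.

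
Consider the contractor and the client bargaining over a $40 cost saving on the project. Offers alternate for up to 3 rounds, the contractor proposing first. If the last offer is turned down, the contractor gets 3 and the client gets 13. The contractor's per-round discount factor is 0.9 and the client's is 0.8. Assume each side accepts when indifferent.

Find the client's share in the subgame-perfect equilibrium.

12.56

By backward induction:
Round 3 (the contractor proposes): the client gets 13 if talks fail, so the contractor offers 13 and keeps 27.
Round 2 (the client proposes): the contractor can get 27 next round, worth 0.9 × 27 = 24.3 now. The client offers 24.3 and keeps 40 − 24.3 = 15.7.
Round 1 (the contractor proposes): the client can get 15.7 next round, worth 0.8 × 15.7 = 12.56 now. The contractor offers 12.56 and keeps 40 − 12.56 = 27.44.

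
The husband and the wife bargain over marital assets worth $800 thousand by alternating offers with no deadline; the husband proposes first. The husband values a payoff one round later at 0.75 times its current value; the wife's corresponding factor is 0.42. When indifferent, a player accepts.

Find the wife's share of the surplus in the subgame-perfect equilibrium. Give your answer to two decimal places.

When the husband proposes, the wife accepts any offer worth at least 0.42 times what the wife would get by proposing next round; and vice versa.
This gives x = 800 − 0.42y and y = 800 − 0.75x, where x and y are each side's share when it proposes.
Hence (1 − 0.42·0.75)x = 800(1 − 0.42), i.e. 0.685·x = 464.
x ≈ 677.3723; the wife's share is 800 − x ≈ 122.6277.

122.63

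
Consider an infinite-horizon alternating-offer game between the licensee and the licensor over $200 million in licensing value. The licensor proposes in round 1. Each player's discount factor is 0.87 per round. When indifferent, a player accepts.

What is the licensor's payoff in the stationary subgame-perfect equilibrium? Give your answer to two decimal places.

When the licensor proposes, the licensee accepts any offer worth at least 0.87 times what the licensee would get by proposing next round; and vice versa.
This gives x = 200 − 0.87y and y = 200 − 0.87x, where x and y are each side's share when it proposes.
Hence (1 − 0.87·0.87)x = 200(1 − 0.87), i.e. 0.2431·x = 26.
x ≈ 106.9519; the licensee's share is 200 − x ≈ 93.0481.

106.95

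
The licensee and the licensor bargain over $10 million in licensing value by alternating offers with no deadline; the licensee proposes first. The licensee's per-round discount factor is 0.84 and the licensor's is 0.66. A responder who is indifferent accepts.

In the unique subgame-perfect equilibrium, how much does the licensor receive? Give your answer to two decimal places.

2.37

In a stationary SPE each proposer offers the other exactly their discounted continuation value.
If the licensee keeps x when proposing and the licensor keeps y when proposing, then x = 10 − 0.66y and y = 10 − 0.84x.
Solving: x = 10(1 − 0.66) / (1 − 0.84·0.66) = 3.4 / 0.4456 ≈ 7.6302.
The licensor gets 10 − 7.6302 ≈ 2.3698.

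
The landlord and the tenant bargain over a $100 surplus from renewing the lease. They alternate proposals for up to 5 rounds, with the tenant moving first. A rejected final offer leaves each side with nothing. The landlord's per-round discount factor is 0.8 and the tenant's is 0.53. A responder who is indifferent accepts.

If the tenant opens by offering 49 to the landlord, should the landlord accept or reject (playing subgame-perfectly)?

Reject

Round 5 (the tenant proposes): rejection yields 0 for the landlord; the tenant offers 0 and keeps 100.
Round 4 (the landlord proposes): the tenant can get 100 next round, worth 0.53 × 100 = 53 now, so the landlord offers 53, keeping 47.
Round 3 (the tenant proposes): the landlord can get 47 next round, worth 0.8 × 47 = 37.6 now. The tenant offers 37.6 and keeps 100 − 37.6 = 62.4.
Round 2 (the landlord proposes): the tenant can get 62.4 next round, worth 0.53 × 62.4 = 33.072 now. The landlord offers 33.072 and keeps 100 − 33.072 = 66.928.
So by rejecting in round 1, the landlord gets 66.928 next round, worth 0.8 × 66.928 = 53.5424 now.
Offer 49 < 53.5424, so the landlord rejects.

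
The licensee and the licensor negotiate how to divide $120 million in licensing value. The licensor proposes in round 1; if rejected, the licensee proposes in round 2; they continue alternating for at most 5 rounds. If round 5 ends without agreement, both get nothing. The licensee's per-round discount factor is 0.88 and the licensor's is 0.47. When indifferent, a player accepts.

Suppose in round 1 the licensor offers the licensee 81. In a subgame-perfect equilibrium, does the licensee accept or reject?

Accept

Round 5 (the licensor proposes): rejection yields 0 for the licensee; the licensor offers 0 and keeps 120.
Round 4 (the licensee proposes): the licensor can get 120 next round, worth 0.47 × 120 = 56.4 now. The licensee offers 56.4 and keeps 120 − 56.4 = 63.6.
Round 3 (the licensor proposes): the licensee can get 63.6 next round, worth 0.88 × 63.6 = 55.968 now; the licensor offers that and keeps 64.032.
Round 2 (the licensee proposes): the licensor can get 64.032 next round, worth 0.47 × 64.032 = 30.09504 now; the licensee offers that and keeps 89.90496.
So by rejecting in round 1, the licensee gets 89.90496 next round, worth 0.88 × 89.90496 = 79.1163648 now.
Offer 81 ≥ 79.1163648, so the licensee accepts.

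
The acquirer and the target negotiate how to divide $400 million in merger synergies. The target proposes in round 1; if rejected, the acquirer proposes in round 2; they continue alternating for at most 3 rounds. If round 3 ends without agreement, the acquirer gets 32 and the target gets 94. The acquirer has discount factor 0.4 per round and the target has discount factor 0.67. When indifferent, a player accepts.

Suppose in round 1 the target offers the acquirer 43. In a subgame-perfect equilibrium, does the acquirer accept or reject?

Reject

Work out the acquirer's continuation value if the offer is rejected.
Round 3 (the target proposes): the acquirer gets 32 if talks fail, so the target offers 32 and keeps 368.
Round 2 (the acquirer proposes): the target can get 368 next round, worth 0.67 × 368 = 246.56 now, so the acquirer offers 246.56, keeping 153.44.
So by rejecting in round 1, the acquirer gets 153.44 next round, worth 0.4 × 153.44 = 61.376 now.
Offer 43 < 61.376, so the acquirer rejects.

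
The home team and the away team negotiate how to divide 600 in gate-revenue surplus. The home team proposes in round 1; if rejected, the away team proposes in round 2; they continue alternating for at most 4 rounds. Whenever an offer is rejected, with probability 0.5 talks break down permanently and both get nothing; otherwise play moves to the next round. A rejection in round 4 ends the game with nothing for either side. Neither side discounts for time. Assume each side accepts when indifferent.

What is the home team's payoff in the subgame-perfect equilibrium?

375

Round 4 (the away team proposes): the home team will accept anything ≥ 0, so the away team offers 0 and keeps 600.
Round 3 (the home team proposes): rejecting gives the away team an expected 0.5 × 600 = 300, so the home team offers 300, keeping 300.
Round 2 (the away team proposes): rejecting gives the home team an expected 0.5 × 300 = 150, so the away team offers 150, keeping 450.
Round 1 (the home team proposes): rejecting gives the away team an expected 0.5 × 450 = 225; the home team offers that and keeps 375.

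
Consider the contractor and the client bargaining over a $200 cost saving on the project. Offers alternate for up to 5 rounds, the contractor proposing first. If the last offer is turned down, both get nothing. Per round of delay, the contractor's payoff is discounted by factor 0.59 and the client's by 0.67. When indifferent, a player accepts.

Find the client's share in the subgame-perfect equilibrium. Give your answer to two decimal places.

76.66

Round 5 (the contractor proposes): the client will accept anything ≥ 0, so the contractor offers 0 and keeps 200.
Round 4 (the client proposes): the contractor can get 200 next round, worth 0.59 × 200 = 118 now, so the client offers 118, keeping 82.
Round 3 (the contractor proposes): the client can get 82 next round, worth 0.67 × 82 = 54.94 now; the contractor offers that and keeps 145.06.
Round 2 (the client proposes): the contractor can get 145.06 next round, worth 0.59 × 145.06 = 85.5854 now; the client offers that and keeps 114.4146.
Round 1 (the contractor proposes): the client can get 114.4146 next round, worth 0.67 × 114.4146 = 76.657782 now, so the contractor offers 76.657782, keeping 123.342218.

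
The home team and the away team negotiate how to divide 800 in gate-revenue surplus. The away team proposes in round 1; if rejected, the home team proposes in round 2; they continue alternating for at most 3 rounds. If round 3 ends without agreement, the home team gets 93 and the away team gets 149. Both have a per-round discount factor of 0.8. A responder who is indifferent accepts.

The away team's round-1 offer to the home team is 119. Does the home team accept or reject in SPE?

Work out the home team's continuation value if the offer is rejected.
Round 3 (the away team proposes): the home team gets 93 if talks fail, so the away team offers 93 and keeps 707.
Round 2 (the home team proposes): the away team can get 707 next round, worth 0.8 × 707 = 565.6 now; the home team offers that and keeps 234.4.
So by rejecting in round 1, the home team gets 234.4 next round, worth 0.8 × 234.4 = 187.52 now.
Offer 119 < 187.52, so the home team rejects.

Reject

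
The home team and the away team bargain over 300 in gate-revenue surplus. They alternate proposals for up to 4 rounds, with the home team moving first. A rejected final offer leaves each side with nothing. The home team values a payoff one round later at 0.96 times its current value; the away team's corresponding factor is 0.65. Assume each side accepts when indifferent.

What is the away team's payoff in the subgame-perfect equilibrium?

Solve by backward induction from round 4.
Round 4 (the away team proposes): rejection yields 0 for the home team; the away team offers 0 and keeps 300.
Round 3 (the home team proposes): the away team can get 300 next round, worth 0.65 × 300 = 195 now, so the home team offers 195, keeping 105.
Round 2 (the away team proposes): the home team can get 105 next round, worth 0.96 × 105 = 100.8 now. The away team offers 100.8 and keeps 300 − 100.8 = 199.2.
Round 1 (the home team proposes): the away team can get 199.2 next round, worth 0.65 × 199.2 = 129.48 now; the home team offers that and keeps 170.52.

129.48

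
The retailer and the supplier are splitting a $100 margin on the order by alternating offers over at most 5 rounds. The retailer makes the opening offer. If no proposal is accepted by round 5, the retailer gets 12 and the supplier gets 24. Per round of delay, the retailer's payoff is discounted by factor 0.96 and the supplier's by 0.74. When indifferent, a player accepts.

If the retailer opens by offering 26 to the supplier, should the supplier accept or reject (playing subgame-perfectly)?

Round 5 (the retailer proposes): the supplier gets 24 if talks fail, so the retailer offers 24 and keeps 76.
Round 4 (the supplier proposes): the retailer can get 76 next round, worth 0.96 × 76 = 72.96 now, so the supplier offers 72.96, keeping 27.04.
Round 3 (the retailer proposes): the supplier can get 27.04 next round, worth 0.74 × 27.04 = 20.0096 now. The retailer offers 20.0096 and keeps 100 − 20.0096 = 79.9904.
Round 2 (the supplier proposes): the retailer can get 79.9904 next round, worth 0.96 × 79.9904 = 76.790784 now. The supplier offers 76.790784 and keeps 100 − 76.790784 = 23.209216.
So by rejecting in round 1, the supplier gets 23.209216 next round, worth 0.74 × 23.209216 = 17.17481984 now.
Offer 26 ≥ 17.17481984, so the supplier accepts.

Accept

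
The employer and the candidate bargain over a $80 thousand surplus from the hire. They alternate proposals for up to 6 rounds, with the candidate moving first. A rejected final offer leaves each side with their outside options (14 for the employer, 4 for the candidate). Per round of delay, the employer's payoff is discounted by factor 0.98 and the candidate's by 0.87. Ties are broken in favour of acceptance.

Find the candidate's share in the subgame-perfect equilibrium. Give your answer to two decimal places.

6.98

Round 6 (the employer proposes): the candidate gets 4 if talks fail, so the employer offers 4 and keeps 76.
Round 5 (the candidate proposes): the employer can get 76 next round, worth 0.98 × 76 = 74.48 now; the candidate offers that and keeps 5.52.
Round 4 (the employer proposes): the candidate can get 5.52 next round, worth 0.87 × 5.52 = 4.8024 now. The employer offers 4.8024 and keeps 80 − 4.8024 = 75.1976.
Round 3 (the candidate proposes): the employer can get 75.1976 next round, worth 0.98 × 75.1976 = 73.693648 now, so the candidate offers 73.693648, keeping 6.306352.
Round 2 (the employer proposes): the candidate can get 6.306352 next round, worth 0.87 × 6.306352 = 5.48652624 now. The employer offers 5.48652624 and keeps 80 − 5.48652624 = 74.51347376.
Round 1 (the candidate proposes): the employer can get 74.51347376 next round, worth 0.98 × 74.51347376 = 73.0232042848 now. The candidate offers 73.0232042848 and keeps 80 − 73.0232042848 = 6.9767957152.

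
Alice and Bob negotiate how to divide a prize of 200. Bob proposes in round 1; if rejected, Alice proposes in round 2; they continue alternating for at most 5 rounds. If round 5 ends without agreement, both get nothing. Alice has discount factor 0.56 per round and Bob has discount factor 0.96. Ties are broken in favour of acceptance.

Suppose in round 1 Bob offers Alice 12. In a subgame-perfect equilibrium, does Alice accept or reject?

Accept

Round 5 (Bob proposes): Alice will accept anything ≥ 0, so Bob offers 0 and keeps 200.
Round 4 (Alice proposes): Bob can get 200 next round, worth 0.96 × 200 = 192 now, so Alice offers 192, keeping 8.
Round 3 (Bob proposes): Alice can get 8 next round, worth 0.56 × 8 = 4.48 now; Bob offers that and keeps 195.52.
Round 2 (Alice proposes): Bob can get 195.52 next round, worth 0.96 × 195.52 = 187.6992 now, so Alice offers 187.6992, keeping 12.3008.
So by rejecting in round 1, Alice gets 12.3008 next round, worth 0.56 × 12.3008 = 6.888448 now.
Offer 12 ≥ 6.888448, so Alice accepts.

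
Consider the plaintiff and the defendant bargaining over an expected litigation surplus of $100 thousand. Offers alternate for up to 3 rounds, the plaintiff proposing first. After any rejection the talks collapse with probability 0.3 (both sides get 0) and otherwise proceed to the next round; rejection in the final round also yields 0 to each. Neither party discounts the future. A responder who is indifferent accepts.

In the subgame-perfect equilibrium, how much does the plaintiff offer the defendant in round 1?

Round 3 (the plaintiff proposes): rejection yields 0 for the defendant; the plaintiff offers 0 and keeps 100.
Round 2 (the defendant proposes): rejecting gives the plaintiff an expected 0.7 × 100 = 70; the defendant offers that and keeps 30.
Round 1 (the plaintiff proposes): rejecting gives the defendant an expected 0.7 × 30 = 21, so the plaintiff offers 21, keeping 79.

21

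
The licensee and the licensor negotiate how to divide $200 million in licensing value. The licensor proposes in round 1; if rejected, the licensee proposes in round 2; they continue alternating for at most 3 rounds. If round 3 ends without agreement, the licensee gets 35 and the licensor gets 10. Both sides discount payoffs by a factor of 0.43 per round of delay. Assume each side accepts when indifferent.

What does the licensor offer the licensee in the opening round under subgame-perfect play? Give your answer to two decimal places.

Round 3 (the licensor proposes): the licensee gets 35 if talks fail, so the licensor offers 35 and keeps 165.
Round 2 (the licensee proposes): the licensor can get 165 next round, worth 0.43 × 165 = 70.95 now, so the licensee offers 70.95, keeping 129.05.
Round 1 (the licensor proposes): the licensee can get 129.05 next round, worth 0.43 × 129.05 = 55.4915 now, so the licensor offers 55.4915, keeping 144.5085.

55.49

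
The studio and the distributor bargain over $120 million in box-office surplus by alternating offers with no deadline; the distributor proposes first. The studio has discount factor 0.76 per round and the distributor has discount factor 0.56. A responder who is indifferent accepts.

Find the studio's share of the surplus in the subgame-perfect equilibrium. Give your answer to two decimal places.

When the distributor proposes, the studio accepts any offer worth at least 0.76 times what the studio would get by proposing next round; and vice versa.
This gives x = 120 − 0.76y and y = 120 − 0.56x, where x and y are each side's share when it proposes.
Hence (1 − 0.76·0.56)x = 120(1 − 0.76), i.e. 0.5744·x = 28.8.
x ≈ 50.1393; the studio's share is 120 − x ≈ 69.8607.

69.86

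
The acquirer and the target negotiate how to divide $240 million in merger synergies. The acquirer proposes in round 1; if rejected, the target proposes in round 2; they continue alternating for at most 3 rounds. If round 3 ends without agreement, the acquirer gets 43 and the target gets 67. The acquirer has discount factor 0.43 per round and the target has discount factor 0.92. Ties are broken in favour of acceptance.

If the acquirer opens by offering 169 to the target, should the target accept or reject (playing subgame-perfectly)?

Work out the target's continuation value if the offer is rejected.
Round 3 (the acquirer proposes): the target gets 67 if talks fail, so the acquirer offers 67 and keeps 173.
Round 2 (the target proposes): the acquirer can get 173 next round, worth 0.43 × 173 = 74.39 now; the target offers that and keeps 165.61.
So by rejecting in round 1, the target gets 165.61 next round, worth 0.92 × 165.61 = 152.3612 now.
Offer 169 ≥ 152.3612, so the target accepts.

Accept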